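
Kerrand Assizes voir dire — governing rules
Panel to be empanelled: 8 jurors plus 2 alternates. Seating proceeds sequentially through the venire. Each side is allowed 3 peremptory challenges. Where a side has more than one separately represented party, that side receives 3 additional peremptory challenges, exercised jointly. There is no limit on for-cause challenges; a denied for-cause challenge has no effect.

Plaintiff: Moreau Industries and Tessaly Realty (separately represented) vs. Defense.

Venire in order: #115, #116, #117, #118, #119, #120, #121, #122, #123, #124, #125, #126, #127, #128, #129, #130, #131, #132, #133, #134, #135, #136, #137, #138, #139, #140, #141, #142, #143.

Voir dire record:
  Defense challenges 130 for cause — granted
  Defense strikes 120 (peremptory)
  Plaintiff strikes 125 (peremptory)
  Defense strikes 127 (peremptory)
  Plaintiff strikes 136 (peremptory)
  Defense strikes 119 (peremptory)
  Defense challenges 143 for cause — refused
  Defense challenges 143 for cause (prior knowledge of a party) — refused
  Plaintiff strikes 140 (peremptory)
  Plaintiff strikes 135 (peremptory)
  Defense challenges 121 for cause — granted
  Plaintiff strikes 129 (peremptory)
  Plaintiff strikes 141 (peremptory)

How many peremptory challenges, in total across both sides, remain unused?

Plaintiff allotment: 3 base + 3 multi-party = 6. Defense allotment: 3.
Plaintiff peremptories used: #125, #136, #140, #135, #129, #141 — 6.
Defense peremptories used: #120, #127, #119 — 3 (for-cause on #130, #143, #143, #121 don't count).
Remaining: (6 − 6) + (3 − 3) = 0.

0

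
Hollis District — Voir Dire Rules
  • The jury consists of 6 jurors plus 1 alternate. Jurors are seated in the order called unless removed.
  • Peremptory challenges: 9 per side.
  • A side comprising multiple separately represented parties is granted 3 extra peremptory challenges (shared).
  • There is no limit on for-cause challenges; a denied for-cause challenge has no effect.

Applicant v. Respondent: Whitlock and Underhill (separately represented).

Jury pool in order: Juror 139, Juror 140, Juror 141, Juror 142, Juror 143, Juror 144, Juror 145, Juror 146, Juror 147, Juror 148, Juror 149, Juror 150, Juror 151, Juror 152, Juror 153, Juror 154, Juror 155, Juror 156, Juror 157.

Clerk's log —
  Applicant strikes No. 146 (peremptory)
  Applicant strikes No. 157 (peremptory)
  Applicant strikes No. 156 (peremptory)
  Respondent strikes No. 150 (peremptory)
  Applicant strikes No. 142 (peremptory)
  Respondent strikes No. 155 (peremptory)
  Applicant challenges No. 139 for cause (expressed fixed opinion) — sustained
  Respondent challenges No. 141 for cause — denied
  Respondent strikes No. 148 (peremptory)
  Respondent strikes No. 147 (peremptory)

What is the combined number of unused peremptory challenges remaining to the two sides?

Applicant allotment: 9. Respondent allotment: 9 base + 3 multi-party = 12.
Applicant peremptories used: #146, #157, #156, #142 — 4 (the for-cause on #139 doesn't count).
Respondent peremptories used: #150, #155, #148, #147 — 4 (the for-cause on #141 doesn't count).
Remaining: (9 − 4) + (12 − 4) = 13.

13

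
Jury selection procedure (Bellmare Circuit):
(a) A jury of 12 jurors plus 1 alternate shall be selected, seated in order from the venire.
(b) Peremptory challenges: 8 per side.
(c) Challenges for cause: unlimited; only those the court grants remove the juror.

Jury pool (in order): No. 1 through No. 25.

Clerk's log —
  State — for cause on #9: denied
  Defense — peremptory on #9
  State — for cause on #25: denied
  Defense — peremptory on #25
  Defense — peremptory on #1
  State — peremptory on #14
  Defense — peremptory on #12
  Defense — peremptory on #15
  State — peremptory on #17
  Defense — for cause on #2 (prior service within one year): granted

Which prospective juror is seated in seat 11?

Removed: #1, #2, #9, #12, #14, #15, #17, #25.
Filling seats in venire order through position 11: #3, #4, #5, #6, #7, #8, #10, #11, #13, #16, #18.
So seat 11 is #18.

18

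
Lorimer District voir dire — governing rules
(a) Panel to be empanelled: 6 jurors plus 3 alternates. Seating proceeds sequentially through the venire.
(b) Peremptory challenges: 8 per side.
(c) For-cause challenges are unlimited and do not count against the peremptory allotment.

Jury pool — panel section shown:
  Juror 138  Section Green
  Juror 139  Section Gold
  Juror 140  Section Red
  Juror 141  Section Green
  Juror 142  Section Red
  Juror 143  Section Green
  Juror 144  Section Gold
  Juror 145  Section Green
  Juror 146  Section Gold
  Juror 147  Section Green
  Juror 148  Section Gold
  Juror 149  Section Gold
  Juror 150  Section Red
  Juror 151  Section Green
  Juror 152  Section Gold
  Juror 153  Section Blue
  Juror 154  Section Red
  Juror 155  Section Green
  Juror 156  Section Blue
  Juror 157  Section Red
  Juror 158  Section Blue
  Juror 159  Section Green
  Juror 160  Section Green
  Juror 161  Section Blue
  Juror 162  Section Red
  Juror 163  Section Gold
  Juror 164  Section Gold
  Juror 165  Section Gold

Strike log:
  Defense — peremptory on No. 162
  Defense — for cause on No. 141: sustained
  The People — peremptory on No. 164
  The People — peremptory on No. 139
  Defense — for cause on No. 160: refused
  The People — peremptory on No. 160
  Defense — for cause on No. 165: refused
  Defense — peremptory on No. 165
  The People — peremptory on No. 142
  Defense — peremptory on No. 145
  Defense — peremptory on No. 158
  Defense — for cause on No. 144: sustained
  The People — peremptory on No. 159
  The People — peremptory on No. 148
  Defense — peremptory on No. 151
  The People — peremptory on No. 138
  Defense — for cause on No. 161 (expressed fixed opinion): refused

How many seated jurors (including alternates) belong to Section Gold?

Removed: #138, #139, #141, #142, #144, #145, #148, #151, #158, #159, #160, #162, #164, #165.
Seated (9 incl. alternates): #140, #143, #146, #147, #149, #150, #152, #153, #154.
Of those, in Section Gold: #146, #149, #152 → 3.

3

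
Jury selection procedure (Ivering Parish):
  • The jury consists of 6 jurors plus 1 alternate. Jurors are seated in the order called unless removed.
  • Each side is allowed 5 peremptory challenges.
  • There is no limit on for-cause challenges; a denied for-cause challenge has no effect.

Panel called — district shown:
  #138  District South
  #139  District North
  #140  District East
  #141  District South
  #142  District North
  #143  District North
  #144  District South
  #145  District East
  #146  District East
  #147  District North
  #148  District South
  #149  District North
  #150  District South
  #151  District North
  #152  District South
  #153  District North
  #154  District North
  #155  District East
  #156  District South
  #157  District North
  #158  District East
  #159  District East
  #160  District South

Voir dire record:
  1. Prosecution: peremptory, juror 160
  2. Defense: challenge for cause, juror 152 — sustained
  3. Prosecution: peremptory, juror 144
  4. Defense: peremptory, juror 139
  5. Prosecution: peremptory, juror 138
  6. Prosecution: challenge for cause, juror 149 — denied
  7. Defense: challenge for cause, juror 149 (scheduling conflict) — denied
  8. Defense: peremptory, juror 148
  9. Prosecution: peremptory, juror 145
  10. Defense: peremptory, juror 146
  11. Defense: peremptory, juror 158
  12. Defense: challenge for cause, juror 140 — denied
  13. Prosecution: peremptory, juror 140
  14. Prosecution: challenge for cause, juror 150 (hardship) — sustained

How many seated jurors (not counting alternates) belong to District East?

0

Removed: #138, #139, #140, #144, #145, #146, #148, #150, #152, #158, #160.
Seated jurors 1–6: #141, #142, #143, #147, #149, #151 (alternates #153 not counted).
None of those are in District East → 0.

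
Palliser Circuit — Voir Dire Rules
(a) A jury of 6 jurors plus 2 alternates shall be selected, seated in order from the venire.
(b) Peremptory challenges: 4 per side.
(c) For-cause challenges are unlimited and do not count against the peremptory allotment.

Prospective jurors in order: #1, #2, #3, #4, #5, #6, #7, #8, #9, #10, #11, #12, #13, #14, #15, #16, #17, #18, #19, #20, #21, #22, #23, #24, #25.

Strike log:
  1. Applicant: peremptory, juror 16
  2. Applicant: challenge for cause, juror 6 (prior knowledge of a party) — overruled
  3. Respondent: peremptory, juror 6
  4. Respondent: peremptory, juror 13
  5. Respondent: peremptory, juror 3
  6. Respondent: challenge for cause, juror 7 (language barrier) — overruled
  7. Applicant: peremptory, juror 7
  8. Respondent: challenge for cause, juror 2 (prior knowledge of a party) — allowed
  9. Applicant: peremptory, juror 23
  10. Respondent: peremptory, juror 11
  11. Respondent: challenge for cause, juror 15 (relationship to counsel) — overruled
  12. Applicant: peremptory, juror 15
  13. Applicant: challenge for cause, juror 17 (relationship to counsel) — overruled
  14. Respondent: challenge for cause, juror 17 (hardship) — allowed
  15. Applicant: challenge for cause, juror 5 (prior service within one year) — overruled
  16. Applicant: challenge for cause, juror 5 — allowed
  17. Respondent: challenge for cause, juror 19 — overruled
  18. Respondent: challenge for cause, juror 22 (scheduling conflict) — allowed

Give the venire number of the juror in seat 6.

Removed: #2, #3, #5, #6, #7, #11, #13, #15, #16, #17, #22, #23. (#19 stays — for-cause denied.)
Seating in order: seats 1–6 → #1, #4, #8, #9, #10, #12; alternates → #14, #18.
So seat 6 is #12.

12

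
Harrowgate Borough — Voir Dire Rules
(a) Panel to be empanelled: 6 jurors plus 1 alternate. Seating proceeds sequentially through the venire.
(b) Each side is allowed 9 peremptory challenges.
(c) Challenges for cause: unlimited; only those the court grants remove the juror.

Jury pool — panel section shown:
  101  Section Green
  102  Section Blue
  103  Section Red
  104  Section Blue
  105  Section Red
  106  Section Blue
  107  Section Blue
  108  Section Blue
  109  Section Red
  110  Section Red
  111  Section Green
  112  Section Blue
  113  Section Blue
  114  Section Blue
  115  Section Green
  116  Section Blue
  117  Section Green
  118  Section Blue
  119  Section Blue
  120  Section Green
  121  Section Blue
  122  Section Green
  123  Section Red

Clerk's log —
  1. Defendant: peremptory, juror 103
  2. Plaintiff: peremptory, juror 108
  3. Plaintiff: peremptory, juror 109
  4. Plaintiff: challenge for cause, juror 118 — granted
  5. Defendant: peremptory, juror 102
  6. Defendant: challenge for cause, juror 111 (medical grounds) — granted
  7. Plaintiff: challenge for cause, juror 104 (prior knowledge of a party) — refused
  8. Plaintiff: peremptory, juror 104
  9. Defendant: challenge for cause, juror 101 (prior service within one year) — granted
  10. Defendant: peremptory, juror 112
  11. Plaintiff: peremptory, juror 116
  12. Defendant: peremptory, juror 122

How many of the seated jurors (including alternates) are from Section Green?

1

Removed: #101, #102, #103, #104, #108, #109, #111, #112, #116, #118, #122.
Seated (7 incl. alternates): #105, #106, #107, #110, #113, #114, #115.
Of those, in Section Green: #115 → 1.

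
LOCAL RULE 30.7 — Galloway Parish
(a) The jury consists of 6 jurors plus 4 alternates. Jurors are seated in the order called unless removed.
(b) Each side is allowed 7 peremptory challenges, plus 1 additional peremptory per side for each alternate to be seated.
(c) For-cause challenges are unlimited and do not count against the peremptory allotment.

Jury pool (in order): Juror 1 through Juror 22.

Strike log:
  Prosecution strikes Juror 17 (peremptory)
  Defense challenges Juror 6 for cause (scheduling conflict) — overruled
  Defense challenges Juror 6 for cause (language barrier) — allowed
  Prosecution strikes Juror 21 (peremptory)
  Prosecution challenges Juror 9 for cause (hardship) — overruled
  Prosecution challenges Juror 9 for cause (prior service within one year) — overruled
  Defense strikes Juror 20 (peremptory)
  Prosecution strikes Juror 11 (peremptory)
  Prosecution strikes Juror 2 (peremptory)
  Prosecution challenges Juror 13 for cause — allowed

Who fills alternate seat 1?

9

Removed: #2, #6, #11, #13, #17, #20, #21. (#9 stays — for-cause denied.)
Filling seats in venire order through position 7: #1, #3, #4, #5, #7, #8, #9.
So alternate 1 is #9.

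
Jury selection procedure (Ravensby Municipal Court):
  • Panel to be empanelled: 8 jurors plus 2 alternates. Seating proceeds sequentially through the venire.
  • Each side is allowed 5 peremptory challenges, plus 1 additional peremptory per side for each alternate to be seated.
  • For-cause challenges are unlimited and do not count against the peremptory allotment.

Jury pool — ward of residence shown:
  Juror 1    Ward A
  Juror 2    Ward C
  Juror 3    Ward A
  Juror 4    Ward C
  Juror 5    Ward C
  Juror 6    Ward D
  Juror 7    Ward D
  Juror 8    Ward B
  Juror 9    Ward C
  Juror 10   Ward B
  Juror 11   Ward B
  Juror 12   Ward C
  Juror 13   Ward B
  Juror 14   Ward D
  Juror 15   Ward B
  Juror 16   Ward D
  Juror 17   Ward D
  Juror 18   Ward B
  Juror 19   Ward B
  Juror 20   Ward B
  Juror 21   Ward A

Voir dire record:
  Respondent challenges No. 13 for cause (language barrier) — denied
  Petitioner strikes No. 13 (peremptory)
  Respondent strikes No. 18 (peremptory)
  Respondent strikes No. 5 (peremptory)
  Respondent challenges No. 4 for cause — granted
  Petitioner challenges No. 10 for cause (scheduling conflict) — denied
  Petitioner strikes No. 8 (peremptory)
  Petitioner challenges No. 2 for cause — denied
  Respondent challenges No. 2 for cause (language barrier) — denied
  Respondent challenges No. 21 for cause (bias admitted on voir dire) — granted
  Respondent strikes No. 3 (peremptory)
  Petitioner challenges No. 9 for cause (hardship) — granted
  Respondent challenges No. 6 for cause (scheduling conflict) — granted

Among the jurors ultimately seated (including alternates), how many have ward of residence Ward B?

3

Removed: #3, #4, #5, #6, #8, #9, #13, #18, #21.
Seated (10 incl. alternates): #1, #2, #7, #10, #11, #12, #14, #15, #16, #17.
Of those, in Ward B: #10, #11, #15 → 3.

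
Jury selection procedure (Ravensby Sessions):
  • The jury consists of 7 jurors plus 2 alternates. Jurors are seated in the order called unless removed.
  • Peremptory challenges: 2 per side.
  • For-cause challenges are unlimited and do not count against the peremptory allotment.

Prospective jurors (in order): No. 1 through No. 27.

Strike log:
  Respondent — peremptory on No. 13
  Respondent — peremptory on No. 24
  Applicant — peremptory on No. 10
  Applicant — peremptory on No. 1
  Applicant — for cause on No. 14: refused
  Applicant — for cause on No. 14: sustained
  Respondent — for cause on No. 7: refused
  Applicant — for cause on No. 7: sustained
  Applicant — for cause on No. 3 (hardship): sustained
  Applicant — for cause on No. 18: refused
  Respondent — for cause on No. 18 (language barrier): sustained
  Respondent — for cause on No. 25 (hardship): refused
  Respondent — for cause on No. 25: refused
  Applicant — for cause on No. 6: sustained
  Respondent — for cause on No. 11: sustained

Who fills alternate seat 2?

17

Removed: #1, #3, #6, #7, #10, #11, #13, #14, #18, #24. (#25 stays — for-cause denied.)
Filling seats in venire order through position 9: #2, #4, #5, #8, #9, #12, #15, #16, #17.
So alternate 2 is #17.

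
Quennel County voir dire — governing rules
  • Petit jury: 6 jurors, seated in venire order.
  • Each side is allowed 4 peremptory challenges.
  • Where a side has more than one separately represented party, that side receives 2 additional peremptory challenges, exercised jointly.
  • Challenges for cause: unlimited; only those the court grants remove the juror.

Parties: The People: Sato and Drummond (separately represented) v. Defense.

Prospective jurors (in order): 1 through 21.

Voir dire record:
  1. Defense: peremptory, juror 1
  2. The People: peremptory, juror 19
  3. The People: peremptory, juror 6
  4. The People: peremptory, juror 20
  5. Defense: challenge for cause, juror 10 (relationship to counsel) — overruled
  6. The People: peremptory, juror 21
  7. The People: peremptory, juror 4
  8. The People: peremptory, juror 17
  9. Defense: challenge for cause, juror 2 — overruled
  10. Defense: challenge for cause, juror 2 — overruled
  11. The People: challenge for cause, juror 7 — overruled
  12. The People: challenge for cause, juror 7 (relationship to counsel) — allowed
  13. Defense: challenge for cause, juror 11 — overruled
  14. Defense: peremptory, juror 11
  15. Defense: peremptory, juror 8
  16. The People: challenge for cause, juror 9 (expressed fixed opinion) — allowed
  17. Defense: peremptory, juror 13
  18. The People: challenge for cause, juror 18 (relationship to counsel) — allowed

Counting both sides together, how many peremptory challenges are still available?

The People allotment: 4 base + 2 multi-party = 6. Defense allotment: 4.
The People peremptories used: #19, #6, #20, #21, #4, #17 — 6 (for-cause on #7, #7, #9, #18 don't count).
Defense peremptories used: #1, #11, #8, #13 — 4 (for-cause on #10, #2, #2, #11 don't count).
Remaining: (6 − 6) + (4 − 4) = 0.

0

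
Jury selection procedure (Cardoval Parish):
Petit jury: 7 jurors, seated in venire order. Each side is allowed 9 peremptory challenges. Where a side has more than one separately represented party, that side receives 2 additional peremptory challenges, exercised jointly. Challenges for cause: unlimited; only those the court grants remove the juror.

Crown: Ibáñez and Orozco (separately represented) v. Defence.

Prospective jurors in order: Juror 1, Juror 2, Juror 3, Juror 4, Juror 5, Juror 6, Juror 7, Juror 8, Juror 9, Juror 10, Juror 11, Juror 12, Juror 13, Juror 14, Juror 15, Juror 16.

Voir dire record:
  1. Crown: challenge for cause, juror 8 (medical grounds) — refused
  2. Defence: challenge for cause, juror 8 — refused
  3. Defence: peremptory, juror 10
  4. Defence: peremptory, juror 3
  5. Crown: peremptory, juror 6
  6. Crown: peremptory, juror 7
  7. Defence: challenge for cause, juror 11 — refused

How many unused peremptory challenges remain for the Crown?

9

Crown allotment: 9 base + 2 multi-party = 11.
Crown peremptories used: #6, #7 — 2 (the for-cause on #8 doesn't count).
Remaining: 11 − 2 = 9.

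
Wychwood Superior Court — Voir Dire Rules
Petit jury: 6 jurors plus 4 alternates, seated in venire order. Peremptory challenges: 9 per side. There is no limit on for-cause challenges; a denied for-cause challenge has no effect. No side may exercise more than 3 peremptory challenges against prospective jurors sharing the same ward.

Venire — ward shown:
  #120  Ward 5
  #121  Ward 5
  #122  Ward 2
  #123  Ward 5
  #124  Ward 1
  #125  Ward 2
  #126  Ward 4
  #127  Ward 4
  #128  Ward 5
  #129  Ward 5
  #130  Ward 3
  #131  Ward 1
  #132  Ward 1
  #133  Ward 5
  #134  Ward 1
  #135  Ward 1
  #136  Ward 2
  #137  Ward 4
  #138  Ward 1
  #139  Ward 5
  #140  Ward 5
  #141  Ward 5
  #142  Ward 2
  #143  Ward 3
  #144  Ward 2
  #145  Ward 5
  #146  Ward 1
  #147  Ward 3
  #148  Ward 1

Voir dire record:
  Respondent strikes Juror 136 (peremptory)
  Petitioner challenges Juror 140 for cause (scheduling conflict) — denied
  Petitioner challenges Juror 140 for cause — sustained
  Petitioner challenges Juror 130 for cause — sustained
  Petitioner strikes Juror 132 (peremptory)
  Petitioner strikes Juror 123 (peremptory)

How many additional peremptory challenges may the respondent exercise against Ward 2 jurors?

Respondent peremptories so far: #136 — 1 of 9 used, 8 left overall.
Against Ward 2: #136 — 1 used; per-ward cap 3 leaves 2.
Binding limit: min(8, 2) = 2.

2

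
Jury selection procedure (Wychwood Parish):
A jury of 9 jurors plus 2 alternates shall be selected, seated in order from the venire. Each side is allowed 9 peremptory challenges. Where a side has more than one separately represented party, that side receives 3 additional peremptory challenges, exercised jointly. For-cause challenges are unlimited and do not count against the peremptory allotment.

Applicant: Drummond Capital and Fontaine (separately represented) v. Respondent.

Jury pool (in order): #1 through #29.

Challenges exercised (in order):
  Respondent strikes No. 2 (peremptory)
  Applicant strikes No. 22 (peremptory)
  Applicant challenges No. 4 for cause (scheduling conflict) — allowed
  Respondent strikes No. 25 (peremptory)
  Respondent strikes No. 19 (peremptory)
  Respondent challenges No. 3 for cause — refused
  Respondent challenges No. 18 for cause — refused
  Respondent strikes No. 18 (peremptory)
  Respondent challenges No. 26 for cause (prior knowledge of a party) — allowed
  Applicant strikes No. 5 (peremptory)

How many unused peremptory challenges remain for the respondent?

5

Respondent allotment: 9.
Respondent peremptories used: #2, #25, #19, #18 — 4 (for-cause on #3, #18, #26 don't count).
Remaining: 9 − 4 = 5.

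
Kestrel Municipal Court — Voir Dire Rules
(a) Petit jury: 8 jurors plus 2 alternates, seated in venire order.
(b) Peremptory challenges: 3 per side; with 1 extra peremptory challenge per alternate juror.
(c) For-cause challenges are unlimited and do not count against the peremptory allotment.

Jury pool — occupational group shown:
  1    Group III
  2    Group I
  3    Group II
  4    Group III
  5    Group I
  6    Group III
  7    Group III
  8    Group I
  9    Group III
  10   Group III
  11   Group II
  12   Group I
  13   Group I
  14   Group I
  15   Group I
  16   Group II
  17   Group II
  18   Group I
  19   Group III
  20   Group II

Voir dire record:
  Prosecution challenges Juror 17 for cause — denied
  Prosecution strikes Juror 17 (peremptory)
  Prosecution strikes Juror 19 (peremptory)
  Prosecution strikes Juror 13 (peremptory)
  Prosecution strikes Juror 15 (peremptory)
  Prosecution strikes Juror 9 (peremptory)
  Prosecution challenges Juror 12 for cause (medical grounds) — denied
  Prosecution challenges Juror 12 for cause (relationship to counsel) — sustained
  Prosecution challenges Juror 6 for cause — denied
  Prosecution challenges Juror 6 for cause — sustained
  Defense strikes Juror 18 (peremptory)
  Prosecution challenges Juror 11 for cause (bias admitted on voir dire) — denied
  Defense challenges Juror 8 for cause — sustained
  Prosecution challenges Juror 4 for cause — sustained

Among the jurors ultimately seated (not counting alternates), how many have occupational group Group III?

Removed: #4, #6, #8, #9, #12, #13, #15, #17, #18, #19.
Seated jurors 1–8: #1, #2, #3, #5, #7, #10, #11, #14 (alternates #16, #20 not counted).
Of those, in Group III: #1, #7, #10 → 3.

3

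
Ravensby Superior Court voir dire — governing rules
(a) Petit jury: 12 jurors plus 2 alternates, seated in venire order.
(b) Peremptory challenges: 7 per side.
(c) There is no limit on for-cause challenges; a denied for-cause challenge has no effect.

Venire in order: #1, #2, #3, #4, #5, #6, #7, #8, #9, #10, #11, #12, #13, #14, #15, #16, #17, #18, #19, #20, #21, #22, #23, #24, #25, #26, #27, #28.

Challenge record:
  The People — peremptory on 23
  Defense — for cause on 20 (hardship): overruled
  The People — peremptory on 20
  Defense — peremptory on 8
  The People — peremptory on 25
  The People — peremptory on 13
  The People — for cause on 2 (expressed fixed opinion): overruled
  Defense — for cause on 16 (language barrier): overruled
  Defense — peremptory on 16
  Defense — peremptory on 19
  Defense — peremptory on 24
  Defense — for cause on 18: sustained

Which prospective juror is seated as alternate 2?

17

Removed: #8, #13, #16, #18, #19, #20, #23, #24, #25. (#2 stays — for-cause denied.)
Seating in order: seats 1–12 → #1, #2, #3, #4, #5, #6, #7, #9, #10, #11, #12, #14; alternates → #15, #17.
So alternate 2 is #17.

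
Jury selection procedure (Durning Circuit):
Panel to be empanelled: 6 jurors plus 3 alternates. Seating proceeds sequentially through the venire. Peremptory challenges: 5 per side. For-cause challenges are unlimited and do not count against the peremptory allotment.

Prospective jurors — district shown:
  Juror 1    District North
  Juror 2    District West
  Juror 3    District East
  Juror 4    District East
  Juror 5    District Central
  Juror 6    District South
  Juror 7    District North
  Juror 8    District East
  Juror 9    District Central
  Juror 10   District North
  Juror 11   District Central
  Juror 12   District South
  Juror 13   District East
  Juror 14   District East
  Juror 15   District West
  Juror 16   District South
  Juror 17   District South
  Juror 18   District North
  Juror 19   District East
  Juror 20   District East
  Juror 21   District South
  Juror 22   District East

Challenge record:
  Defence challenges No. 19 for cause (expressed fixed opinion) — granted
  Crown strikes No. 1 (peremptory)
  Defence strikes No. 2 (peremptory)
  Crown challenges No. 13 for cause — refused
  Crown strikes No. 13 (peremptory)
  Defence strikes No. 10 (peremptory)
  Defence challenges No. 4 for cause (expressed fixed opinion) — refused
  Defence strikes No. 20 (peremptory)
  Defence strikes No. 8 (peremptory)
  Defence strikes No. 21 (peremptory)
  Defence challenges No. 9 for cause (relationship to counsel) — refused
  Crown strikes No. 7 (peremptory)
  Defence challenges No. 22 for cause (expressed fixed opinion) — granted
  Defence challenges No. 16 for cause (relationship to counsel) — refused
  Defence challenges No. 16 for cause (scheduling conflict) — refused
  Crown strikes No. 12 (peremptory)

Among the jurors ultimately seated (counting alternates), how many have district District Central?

3

Removed: #1, #2, #7, #8, #10, #12, #13, #19, #20, #21, #22.
Seated (9 incl. alternates): #3, #4, #5, #6, #9, #11, #14, #15, #16.
Of those, in District Central: #5, #9, #11 → 3.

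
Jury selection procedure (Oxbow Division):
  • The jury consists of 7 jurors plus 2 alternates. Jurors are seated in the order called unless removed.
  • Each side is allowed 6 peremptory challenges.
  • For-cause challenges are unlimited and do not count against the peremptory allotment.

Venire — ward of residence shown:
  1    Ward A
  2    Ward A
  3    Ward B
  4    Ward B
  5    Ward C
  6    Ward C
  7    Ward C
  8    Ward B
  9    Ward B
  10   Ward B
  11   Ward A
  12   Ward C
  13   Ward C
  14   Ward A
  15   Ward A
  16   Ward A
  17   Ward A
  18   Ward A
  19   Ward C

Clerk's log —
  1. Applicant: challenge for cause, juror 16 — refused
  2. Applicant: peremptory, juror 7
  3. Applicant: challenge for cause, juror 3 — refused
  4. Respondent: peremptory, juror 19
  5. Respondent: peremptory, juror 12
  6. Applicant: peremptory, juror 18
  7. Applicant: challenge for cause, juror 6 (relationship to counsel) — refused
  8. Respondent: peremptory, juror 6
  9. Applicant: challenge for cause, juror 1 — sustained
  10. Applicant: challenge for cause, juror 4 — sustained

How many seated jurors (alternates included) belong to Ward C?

2

Removed: #1, #4, #6, #7, #12, #18, #19.
Seated (9 incl. alternates): #2, #3, #5, #8, #9, #10, #11, #13, #14.
Of those, in Ward C: #5, #13 → 2.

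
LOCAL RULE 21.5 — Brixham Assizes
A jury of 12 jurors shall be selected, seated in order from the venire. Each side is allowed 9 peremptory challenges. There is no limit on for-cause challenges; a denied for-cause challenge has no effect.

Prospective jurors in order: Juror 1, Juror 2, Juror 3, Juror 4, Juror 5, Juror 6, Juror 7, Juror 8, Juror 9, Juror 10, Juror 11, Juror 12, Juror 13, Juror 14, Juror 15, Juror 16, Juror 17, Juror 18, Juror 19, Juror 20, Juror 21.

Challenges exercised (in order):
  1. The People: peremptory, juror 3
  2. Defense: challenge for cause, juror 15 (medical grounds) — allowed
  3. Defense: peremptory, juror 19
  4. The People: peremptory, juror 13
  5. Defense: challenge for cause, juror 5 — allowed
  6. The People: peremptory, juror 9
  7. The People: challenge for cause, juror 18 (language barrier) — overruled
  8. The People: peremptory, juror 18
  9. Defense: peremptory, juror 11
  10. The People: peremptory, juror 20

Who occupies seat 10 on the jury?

16

Removed: #3, #5, #9, #11, #13, #15, #18, #19, #20.
Seating in order: seats 1–12 → #1, #2, #4, #6, #7, #8, #10, #12, #14, #16, #17, #21.
So seat 10 is #16.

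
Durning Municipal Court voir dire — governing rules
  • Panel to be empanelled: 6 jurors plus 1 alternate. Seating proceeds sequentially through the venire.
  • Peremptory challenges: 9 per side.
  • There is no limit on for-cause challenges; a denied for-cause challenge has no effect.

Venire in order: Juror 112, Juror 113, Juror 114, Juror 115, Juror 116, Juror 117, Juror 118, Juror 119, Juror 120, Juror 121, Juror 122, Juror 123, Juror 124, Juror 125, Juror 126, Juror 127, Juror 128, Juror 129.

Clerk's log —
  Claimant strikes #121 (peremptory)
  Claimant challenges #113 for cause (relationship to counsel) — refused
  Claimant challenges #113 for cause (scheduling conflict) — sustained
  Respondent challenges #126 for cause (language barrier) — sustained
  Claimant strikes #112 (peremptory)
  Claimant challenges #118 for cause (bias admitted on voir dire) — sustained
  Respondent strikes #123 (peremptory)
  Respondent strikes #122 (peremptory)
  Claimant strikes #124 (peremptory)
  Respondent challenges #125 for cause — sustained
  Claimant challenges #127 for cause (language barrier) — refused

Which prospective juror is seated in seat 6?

120

Removed: #112, #113, #118, #121, #122, #123, #124, #125, #126. (#127 stays — for-cause denied.)
Seating in order: seats 1–6 → #114, #115, #116, #117, #119, #120; alternates → #127.
So seat 6 is #120.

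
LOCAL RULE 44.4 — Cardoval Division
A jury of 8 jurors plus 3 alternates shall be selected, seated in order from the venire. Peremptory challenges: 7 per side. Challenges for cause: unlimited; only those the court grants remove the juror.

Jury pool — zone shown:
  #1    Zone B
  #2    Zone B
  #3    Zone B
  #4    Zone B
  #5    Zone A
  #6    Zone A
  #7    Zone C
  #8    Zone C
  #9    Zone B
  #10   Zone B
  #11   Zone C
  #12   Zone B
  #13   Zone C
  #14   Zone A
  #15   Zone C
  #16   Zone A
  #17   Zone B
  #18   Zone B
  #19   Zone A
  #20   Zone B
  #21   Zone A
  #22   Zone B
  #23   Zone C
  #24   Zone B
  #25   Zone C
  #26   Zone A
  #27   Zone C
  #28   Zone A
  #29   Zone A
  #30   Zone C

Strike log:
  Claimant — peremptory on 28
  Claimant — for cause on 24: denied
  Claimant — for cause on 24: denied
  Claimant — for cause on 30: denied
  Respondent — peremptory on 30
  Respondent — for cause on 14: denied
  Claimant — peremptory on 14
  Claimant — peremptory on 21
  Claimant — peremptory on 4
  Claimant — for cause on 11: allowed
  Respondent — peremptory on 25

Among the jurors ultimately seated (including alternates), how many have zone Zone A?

Removed: #4, #11, #14, #21, #25, #28, #30.
Seated (11 incl. alternates): #1, #2, #3, #5, #6, #7, #8, #9, #10, #12, #13.
Of those, in Zone A: #5, #6 → 2.

2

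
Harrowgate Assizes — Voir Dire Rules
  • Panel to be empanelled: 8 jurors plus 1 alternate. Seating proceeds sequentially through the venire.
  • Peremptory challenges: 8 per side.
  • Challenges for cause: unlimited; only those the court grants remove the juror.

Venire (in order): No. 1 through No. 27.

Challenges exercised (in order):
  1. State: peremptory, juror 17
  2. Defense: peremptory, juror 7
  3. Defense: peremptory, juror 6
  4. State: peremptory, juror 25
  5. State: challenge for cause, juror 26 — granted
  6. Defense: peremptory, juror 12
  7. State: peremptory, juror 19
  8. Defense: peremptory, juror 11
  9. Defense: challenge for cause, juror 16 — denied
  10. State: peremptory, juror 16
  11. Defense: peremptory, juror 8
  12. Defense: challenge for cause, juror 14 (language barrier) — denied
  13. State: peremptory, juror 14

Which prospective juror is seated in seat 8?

Removed: #6, #7, #8, #11, #12, #14, #16, #17, #19, #25, #26.
Seating in order: seats 1–8 → #1, #2, #3, #4, #5, #9, #10, #13; alternates → #15.
So seat 8 is #13.

13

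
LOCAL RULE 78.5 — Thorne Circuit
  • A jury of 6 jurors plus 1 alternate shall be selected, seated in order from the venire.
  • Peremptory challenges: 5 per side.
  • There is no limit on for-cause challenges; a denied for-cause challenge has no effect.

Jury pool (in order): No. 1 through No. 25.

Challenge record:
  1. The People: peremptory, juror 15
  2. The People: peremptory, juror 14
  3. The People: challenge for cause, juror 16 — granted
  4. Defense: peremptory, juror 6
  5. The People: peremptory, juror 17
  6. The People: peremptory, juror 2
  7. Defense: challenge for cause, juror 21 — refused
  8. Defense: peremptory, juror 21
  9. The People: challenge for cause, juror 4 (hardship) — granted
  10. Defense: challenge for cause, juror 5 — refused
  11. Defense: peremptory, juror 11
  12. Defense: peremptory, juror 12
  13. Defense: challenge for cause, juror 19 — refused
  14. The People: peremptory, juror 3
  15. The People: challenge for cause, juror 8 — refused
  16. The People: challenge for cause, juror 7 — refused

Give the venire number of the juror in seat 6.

Removed: #2, #3, #4, #6, #11, #12, #14, #15, #16, #17, #21. (#5, #7, #8, #19 stay — for-cause denied.)
Seating in order: seats 1–6 → #1, #5, #7, #8, #9, #10; alternates → #13.
So seat 6 is #10.

10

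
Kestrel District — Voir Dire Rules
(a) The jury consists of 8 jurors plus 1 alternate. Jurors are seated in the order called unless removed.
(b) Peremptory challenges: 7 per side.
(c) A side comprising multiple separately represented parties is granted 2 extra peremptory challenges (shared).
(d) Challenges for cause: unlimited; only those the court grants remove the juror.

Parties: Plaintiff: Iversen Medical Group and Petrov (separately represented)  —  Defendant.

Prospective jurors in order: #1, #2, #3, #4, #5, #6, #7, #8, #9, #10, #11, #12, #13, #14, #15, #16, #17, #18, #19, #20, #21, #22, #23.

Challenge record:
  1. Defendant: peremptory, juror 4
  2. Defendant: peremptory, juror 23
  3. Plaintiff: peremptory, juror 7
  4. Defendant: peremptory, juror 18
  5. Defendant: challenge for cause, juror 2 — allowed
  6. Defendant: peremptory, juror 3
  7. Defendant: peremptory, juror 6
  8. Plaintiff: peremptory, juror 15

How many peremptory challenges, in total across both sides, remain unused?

Plaintiff allotment: 7 base + 2 multi-party = 9. Defendant allotment: 7.
Plaintiff peremptories used: #7, #15 — 2.
Defendant peremptories used: #4, #23, #18, #3, #6 — 5 (the for-cause on #2 doesn't count).
Remaining: (9 − 2) + (7 − 5) = 9.

9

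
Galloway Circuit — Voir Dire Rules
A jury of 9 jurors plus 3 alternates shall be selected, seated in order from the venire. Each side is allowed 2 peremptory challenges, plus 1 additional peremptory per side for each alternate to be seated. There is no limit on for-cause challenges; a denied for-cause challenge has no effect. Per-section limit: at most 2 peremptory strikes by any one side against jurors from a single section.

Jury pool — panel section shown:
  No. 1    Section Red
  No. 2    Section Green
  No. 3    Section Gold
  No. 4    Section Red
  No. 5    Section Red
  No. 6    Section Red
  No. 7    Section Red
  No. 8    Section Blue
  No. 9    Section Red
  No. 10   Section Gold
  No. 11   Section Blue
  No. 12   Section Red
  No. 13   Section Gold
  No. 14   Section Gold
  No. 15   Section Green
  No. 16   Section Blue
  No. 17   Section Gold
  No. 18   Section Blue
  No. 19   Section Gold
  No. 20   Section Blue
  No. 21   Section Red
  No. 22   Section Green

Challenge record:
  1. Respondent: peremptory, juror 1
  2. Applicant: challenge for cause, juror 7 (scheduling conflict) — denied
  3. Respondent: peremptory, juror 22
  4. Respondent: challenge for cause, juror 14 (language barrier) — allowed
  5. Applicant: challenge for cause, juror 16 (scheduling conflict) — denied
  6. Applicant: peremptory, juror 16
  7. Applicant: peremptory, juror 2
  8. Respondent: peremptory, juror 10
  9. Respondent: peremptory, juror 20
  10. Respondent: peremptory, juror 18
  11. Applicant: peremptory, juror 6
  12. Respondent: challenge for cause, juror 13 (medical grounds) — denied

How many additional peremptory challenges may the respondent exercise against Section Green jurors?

Respondent peremptories so far: #1, #22, #10, #20, #18 — 5 of 5 used, 0 left overall.
Against Section Green: #22 — 1 used; per-section cap 2 leaves 1.
Binding limit: min(0, 1) = 0.

0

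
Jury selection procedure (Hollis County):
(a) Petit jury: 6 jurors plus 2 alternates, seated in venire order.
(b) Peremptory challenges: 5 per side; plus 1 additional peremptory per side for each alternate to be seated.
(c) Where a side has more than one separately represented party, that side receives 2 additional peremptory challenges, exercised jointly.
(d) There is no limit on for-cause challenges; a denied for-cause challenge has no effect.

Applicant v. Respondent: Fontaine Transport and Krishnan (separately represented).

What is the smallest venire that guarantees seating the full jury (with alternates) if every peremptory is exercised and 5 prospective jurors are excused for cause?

Seats to fill: 6 + 2 alternates = 8.
Peremptories — Applicant: 5 + 1×2 = 7; Respondent: 5 + 1×2 + 2 = 9; total 16.
For-cause removals: 5.
Minimum venire: 8 + 16 + 5 = 29.

29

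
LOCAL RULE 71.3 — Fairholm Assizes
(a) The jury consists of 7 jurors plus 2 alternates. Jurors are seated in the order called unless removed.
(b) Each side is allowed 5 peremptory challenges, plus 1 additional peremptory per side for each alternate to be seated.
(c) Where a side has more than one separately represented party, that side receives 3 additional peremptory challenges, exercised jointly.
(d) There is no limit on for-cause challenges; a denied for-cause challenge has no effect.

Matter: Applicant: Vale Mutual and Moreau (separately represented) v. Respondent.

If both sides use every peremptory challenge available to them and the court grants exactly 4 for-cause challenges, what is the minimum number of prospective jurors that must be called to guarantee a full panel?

30

Seats to fill: 7 + 2 alternates = 9.
Peremptories — Applicant: 5 + 1×2 + 3 = 10; Respondent: 5 + 1×2 = 7; total 17.
For-cause removals: 4.
Minimum venire: 9 + 17 + 4 = 30.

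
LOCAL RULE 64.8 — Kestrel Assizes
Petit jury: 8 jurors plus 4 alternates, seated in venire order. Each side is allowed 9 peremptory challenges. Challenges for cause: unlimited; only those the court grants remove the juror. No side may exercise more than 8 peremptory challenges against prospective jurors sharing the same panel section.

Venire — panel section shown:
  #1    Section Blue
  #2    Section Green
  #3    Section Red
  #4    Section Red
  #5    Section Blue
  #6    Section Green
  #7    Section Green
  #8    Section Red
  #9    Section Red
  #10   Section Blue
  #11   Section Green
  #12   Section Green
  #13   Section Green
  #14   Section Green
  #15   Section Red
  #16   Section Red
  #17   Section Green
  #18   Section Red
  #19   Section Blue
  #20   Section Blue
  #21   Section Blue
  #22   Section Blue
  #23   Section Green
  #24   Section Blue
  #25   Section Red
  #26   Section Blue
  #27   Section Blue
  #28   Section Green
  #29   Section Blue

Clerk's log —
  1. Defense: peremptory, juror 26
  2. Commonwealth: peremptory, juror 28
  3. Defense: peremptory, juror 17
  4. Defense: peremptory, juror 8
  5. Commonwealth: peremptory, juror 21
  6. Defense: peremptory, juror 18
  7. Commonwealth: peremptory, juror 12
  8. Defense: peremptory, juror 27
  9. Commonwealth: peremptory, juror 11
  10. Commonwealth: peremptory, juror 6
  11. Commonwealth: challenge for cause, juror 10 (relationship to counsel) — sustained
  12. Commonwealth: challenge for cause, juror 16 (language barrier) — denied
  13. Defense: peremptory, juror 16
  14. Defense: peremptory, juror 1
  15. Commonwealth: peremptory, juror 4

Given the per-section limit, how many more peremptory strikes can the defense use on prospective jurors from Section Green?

Defense peremptories so far: #26, #17, #8, #18, #27, #16, #1 — 7 of 9 used, 2 left overall.
Against Section Green: #17 — 1 used; per-section cap 8 leaves 7.
Binding limit: min(2, 7) = 2.

2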